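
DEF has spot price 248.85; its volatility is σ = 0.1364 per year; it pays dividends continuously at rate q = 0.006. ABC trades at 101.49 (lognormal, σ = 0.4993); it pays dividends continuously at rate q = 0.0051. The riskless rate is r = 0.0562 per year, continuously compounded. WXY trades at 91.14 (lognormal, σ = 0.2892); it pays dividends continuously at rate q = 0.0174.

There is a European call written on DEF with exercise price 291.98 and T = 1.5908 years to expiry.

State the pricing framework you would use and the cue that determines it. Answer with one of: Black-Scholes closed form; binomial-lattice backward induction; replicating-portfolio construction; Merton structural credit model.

Key observation: with DEF following a GBM at constant σ and r, the European call struck at 291.98 prices in closed form — nothing here needs a stepwise model or a balance sheet.

framework: Black-Scholes closed form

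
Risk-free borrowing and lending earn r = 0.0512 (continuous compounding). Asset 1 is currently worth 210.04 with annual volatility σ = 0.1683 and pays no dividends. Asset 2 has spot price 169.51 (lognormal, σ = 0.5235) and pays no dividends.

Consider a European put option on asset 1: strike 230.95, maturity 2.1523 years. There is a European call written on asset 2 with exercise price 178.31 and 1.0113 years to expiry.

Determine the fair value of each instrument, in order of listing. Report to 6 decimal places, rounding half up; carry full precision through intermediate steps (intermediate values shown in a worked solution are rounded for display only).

price(asset 1 put K=230.95) = 18.925407
price(asset 2 call K=178.31) = 35.272516

[asset 1 put K=230.95]
σ√T = 0.1683·√2.1523 = 0.246908
d₁ = (ln(S/K) + (r+σ²/2)T) / (σ√T) = (ln(210.04/230.95) + (0.0512+0.1683²/2)·2.1523) / 0.246908 = (-0.094903 + 0.140680) / 0.246908 = 0.185398
d₂ = d₁ − σ√T = 0.185398 − 0.246908 = -0.061510
e^{−rT} = 0.895657
N(−d₁) = 0.426458,  N(−d₂) = 0.524523
price = K·e^{−rT}·N(−d₂) − S·N(−d₁) = 108.498719 − 89.573312 = 18.925407
[asset 2 call K=178.31]
σ√T = 0.5235·√1.0113 = 0.526449
d₁ = (ln(S/K) + (r+σ²/2)T) / (σ√T) = (ln(169.51/178.31) + (0.0512+0.5235²/2)·1.0113) / 0.526449 = (-0.050612 + 0.190353) / 0.526449 = 0.265441
d₂ = d₁ − σ√T = 0.265441 − 0.526449 = -0.261008
e^{−rT} = 0.949539
N(d₁) = 0.604665,  N(d₂) = 0.397043
price = S·N(d₁) − K·e^{−rT}·N(d₂) = 102.496800 − 67.224284 = 35.272516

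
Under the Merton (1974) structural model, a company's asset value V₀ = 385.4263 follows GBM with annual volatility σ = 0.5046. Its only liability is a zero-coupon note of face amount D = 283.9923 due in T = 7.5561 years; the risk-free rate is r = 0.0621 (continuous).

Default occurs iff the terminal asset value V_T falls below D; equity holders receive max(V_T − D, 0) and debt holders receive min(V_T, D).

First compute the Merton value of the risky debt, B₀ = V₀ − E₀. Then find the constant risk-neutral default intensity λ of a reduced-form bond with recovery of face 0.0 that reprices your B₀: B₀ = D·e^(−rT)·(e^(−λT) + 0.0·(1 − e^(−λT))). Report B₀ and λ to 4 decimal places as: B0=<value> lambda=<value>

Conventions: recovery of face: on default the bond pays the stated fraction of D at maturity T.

B0=119.8533 lambda=0.0521

Equity is a call on the firm's assets struck at D = 283.9923:
d₁ = [ln(V₀/D) + (r + σ²/2)T] / (σ√T)
   = [ln(385.4263/283.9923) + (0.0621 + 0.5·0.5046²)·7.5561] / (0.5046·√7.5561)
   = [0.305403 + 1.431205] / 1.387063 = 1.252004
d₂ = d₁ − σ√T = 1.252004 − 1.387063 = -0.135059
N(d₁) = 0.894716,  N(d₂) = 0.446283,  e^(−rT) = 0.625481
E₀ = V₀·N(d₁) − D·e^(−rT)·N(d₂)
   = 385.4263·0.894716 − 283.9923·0.625481·0.446283 = 265.572959
B₀ = V₀ − E₀ = 385.4263 − 265.572959 = 119.853341
e^(−λT) = (B₀·e^(rT)/D − 0)/(1 − 0) = (119.8533·1.598769/283.9923 − 0)/1 = 0.67472855
λ = −ln(0.67472855)/7.5561 = 0.052070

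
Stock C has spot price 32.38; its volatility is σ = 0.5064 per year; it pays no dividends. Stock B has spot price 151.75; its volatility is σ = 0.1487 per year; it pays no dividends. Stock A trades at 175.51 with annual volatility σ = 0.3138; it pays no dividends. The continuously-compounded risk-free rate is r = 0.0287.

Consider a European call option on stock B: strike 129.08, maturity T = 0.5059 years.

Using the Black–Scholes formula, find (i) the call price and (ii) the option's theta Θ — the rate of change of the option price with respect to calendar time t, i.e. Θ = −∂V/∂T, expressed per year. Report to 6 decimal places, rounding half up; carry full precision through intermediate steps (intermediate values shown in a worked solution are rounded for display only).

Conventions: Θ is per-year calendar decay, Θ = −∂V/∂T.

price = 24.821368
Θ = -4.898562

σ√T = 0.1487·√0.5059 = 0.105765
d₁ = (ln(S/K) + (r+σ²/2)T) / (σ√T) = (ln(151.75/129.08) + (0.0287+0.1487²/2)·0.5059) / 0.105765 = (0.161802 + 0.020112) / 0.105765 = 1.719983
d₂ = d₁ − σ√T = 1.719983 − 0.105765 = 1.614218
e^{−rT} = 0.985586
N(d₁) = 0.957282,  N(d₂) = 0.946760
Call price V = S·N(d₁) − K·e^{−rT}·N(d₂) = 145.267577 − 120.446209 = 24.821368
φ(d₁) = (1/√(2π))·e^{−d₁²/2} = 0.090890
Θ = −S·φ(d₁)·σ/(2√T) − r·K·e^{−rT}·N(d₂) = −1.441756 − 3.456806 = -4.898562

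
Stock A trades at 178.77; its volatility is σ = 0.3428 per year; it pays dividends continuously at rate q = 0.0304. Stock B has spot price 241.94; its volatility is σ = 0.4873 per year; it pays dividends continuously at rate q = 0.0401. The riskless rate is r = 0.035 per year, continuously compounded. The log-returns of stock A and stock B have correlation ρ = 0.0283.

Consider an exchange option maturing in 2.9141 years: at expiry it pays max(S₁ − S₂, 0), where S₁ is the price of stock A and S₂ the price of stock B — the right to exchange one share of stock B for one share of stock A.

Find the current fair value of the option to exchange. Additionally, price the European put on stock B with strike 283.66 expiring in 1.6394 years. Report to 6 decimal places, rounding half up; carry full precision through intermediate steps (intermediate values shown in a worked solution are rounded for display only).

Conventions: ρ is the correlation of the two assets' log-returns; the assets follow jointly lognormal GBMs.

σ_eff = √(σ₁² + σ₂² − 2ρσ₁σ₂) = √(0.3428² + 0.4873² − 2·0.0283·0.3428·0.4873) = 0.587808
d₁ = (ln(S₁/S₂) + (q₂ − q₁ + σ_eff²/2)T) / (σ_eff√T) = (ln(178.77/241.94) + (0.0401 − 0.0304 + 0.172759)·2.9141) / 1.003432 = 0.228331
d₂ = d₁ − σ_eff√T = 0.228331 − 1.003432 = -0.775101
N(d₁) = 0.590306,  N(d₂) = 0.219140
V = S₁·e^{−q₁T}·N(d₁) − S₂·e^{−q₂T}·N(d₂) = 96.582387 − 47.171524 = 49.410863
[vanilla: stock B put K=283.66]
σ√T = 0.4873·√1.6394 = 0.623934
d₁ = (ln(S/K) + (r−q+σ²/2)T) / (σ√T) = (ln(241.94/283.66) + (0.035−0.0401+0.4873²/2)·1.6394) / 0.623934 = (-0.159087 + 0.186286) / 0.623934 = 0.043594
d₂ = d₁ − σ√T = 0.043594 − 0.623934 = -0.580341
e^{−rT} = 0.944236
e^{−qT} = 0.936374
N(−d₁) = 0.482614,  N(−d₂) = 0.719158
price = K·e^{−rT}·N(−d₂) − S·e^{−qT}·N(−d₁) = 192.620622 − 109.334515 = 83.286108

exchange price = 49.410863
price(stock B put K=283.66) = 83.286108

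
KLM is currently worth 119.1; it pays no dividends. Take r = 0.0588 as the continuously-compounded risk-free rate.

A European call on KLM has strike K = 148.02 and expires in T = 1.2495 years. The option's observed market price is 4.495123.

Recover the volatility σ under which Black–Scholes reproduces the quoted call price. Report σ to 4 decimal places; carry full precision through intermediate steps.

sigma = 0.2004

At σ = 0.2004 the Black–Scholes value reproduces the quote:
σ√T = 0.2004·√1.2495 = 0.224009
d₁ = (ln(S/K) + (r+σ²/2)T) / (σ√T) = (ln(119.1/148.02) + (0.0588+0.2004²/2)·1.2495) / 0.224009 = (-0.217384 + 0.098561) / 0.224009 = -0.530439
d₂ = d₁ − σ√T = -0.530439 − 0.224009 = -0.754448
e^{−rT} = 0.929163
N(d₁) = 0.297904,  N(d₂) = 0.225290
V = S·N(d₁) − K·e^{−rT}·N(d₂) = 35.480333 − 30.985210 = 4.495123 (equal to the quote); since ∂V/∂σ > 0 for all σ, the implied volatility is unique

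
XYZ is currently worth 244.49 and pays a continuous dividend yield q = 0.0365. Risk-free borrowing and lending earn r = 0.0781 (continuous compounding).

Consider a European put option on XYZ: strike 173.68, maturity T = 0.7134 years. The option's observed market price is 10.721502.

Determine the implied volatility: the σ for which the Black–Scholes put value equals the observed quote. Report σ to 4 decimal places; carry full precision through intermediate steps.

sigma = 0.5468

At σ = 0.5468 the Black–Scholes value reproduces the quote:
σ√T = 0.5468·√0.7134 = 0.461844
d₁ = (ln(S/K) + (r−q+σ²/2)T) / (σ√T) = (ln(244.49/173.68) + (0.0781−0.0365+0.5468²/2)·0.7134) / 0.461844 = (0.341960 + 0.136327) / 0.461844 = 1.035604
d₂ = d₁ − σ√T = 1.035604 − 0.461844 = 0.573760
e^{−rT} = 0.945807
e^{−qT} = 0.974297
N(−d₁) = 0.150194,  N(−d₂) = 0.283065
V = K·e^{−rT}·N(−d₂) − S·e^{−qT}·N(−d₁) = 46.498476 − 35.776974 = 10.721502 (equal to the quote); since ∂V/∂σ > 0 for all σ, the implied volatility is unique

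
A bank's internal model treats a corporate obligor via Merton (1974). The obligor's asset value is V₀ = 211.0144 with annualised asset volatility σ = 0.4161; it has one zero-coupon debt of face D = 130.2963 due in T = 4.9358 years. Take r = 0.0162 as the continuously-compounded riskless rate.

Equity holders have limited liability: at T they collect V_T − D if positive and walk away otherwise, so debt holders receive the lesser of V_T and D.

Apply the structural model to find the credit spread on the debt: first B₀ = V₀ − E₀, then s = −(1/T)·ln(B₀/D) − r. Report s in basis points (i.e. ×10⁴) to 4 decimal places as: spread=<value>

spread=433.1297

Work the structural quantities from V₀ = 211.0144 against face 130.2963:
d₁ = [ln(V₀/D) + (r + σ²/2)T] / (σ√T)
   = [ln(211.0144/130.2963) + (0.0162 + 0.5·0.4161²)·4.9358] / (0.4161·√4.9358)
   = [0.482115 + 0.507250] / 0.924435 = 1.070238
d₂ = d₁ − σ√T = 1.070238 − 0.924435 = 0.145803
N(d₁) = 0.857744,  N(d₂) = 0.557961,  e^(−rT) = 0.923153
E₀ = V₀·N(d₁) − D·e^(−rT)·N(d₂)
   = 211.0144·0.857744 − 130.2963·0.923153·0.557961 = 113.882781
B₀ = V₀ − E₀ = 211.0144 − 113.882781 = 97.131619
spread = −(1/T)·ln(B₀/D) − r = −(1/4.9358)·ln(97.131619/130.2963) − 0.0162 = 0.04331297
in basis points: 0.04331297 × 10⁴ = 433.1297 bp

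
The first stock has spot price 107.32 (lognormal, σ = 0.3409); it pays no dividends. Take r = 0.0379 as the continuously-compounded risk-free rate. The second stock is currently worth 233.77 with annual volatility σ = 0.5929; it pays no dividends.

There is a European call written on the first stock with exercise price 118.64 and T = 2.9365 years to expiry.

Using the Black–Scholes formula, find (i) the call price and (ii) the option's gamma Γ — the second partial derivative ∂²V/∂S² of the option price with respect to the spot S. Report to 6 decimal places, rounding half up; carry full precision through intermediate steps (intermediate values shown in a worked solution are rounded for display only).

σ√T = 0.3409·√2.9365 = 0.584174
d₁ = (ln(S/K) + (r+σ²/2)T) / (σ√T) = (ln(107.32/118.64) + (0.0379+0.3409²/2)·2.9365) / 0.584174 = (-0.100279 + 0.281923) / 0.584174 = 0.310942
d₂ = d₁ − σ√T = 0.310942 − 0.584174 = -0.273232
e^{−rT} = 0.894676
N(d₁) = 0.622078,  N(d₂) = 0.392338
Call price V = S·N(d₁) − K·e^{−rT}·N(d₂) = 66.761372 − 41.644431 = 25.116942
φ(d₁) = (1/√(2π))·e^{−d₁²/2} = 0.380115
Γ = φ(d₁) / (S·σ·√T) = 0.006063

price = 25.116942
Γ = 0.006063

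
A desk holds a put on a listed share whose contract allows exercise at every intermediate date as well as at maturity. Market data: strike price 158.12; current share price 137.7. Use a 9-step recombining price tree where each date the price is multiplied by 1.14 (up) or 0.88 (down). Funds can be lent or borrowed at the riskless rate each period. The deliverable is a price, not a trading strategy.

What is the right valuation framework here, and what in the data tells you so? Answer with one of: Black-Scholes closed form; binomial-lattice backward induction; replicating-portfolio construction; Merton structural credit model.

Key observation: the defining feature is the embedded early-exercise option across 9 discrete dates on the spot-137.7 tree; pricing the strike-158.12 put means working backward with an exercise test at every node.

framework: binomial-lattice backward induction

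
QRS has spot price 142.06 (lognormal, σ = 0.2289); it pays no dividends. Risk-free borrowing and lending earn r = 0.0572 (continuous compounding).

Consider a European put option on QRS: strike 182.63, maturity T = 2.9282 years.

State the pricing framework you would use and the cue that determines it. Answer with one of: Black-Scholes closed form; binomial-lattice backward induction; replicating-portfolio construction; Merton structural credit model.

Key observation: everything needed for the exact continuous-time valuation of the European put on QRS (strike 182.63) is given, and no feature rules the closed form out.

framework: Black-Scholes closed form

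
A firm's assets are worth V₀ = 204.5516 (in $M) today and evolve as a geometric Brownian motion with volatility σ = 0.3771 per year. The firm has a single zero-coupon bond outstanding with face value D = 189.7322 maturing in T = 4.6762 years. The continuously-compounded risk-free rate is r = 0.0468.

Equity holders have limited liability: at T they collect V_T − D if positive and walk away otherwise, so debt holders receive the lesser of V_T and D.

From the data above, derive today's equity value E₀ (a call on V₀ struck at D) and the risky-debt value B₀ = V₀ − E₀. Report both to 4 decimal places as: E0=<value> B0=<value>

Apply the equity-as-call identities (strike 189.7322, horizon 4.6762 years):
d₁ = [ln(V₀/D) + (r + σ²/2)T] / (σ√T)
   = [ln(204.5516/189.7322) + (0.0468 + 0.5·0.3771²)·4.6762] / (0.3771·√4.6762)
   = [0.075207 + 0.551334] / 0.815461 = 0.768328
d₂ = d₁ − σ√T = 0.768328 − 0.815461 = -0.047133
N(d₁) = 0.778854,  N(d₂) = 0.481204,  e^(−rT) = 0.803445
E₀ = V₀·N(d₁) − D·e^(−rT)·N(d₂)
   = 204.5516·0.778854 − 189.7322·0.803445·0.481204 = 85.961370
B₀ = V₀ − E₀ = 204.5516 − 85.961370 = 118.590230

E0=85.9614 B0=118.5902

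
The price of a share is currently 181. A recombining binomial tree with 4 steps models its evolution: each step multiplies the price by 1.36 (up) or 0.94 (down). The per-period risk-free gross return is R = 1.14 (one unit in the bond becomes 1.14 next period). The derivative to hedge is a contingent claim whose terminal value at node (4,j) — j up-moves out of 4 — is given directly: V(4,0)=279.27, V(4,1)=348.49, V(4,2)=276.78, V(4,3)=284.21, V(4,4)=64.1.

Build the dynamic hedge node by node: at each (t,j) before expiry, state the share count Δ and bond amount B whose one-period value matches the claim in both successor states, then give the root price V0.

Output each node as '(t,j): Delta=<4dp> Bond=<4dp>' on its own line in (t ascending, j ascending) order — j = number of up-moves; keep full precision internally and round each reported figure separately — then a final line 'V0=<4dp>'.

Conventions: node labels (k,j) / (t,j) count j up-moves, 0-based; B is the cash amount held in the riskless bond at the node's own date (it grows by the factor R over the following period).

(0,0): Delta=-0.3488 Bond=233.2554
(1,0): Delta=-0.1626 Bond=234.2316
(1,1): Delta=-0.4903 Bond=300.7587
(2,0): Delta=0.0276 Bond=236.6178
(2,1): Delta=-0.3071 Bond=300.4709
(2,2): Delta=-0.6296 Bond=389.4983
(3,0): Delta=1.0963 Bond=109.0781
(3,1): Delta=-0.7850 Bond=446.4770
(3,2): Delta=0.0562 Bond=228.2026
(3,3): Delta=-1.1511 Bond=681.4361
V0=170.1305

Since d<R<u, set p* = (R−d)/(u−d) = 0.4762; price each node as the discounted p*-expectation of its children.
Expiry values: V(4,0)=279.2700, V(4,1)=348.4900, V(4,2)=276.7800, V(4,3)=284.2100, V(4,4)=64.1000
Node (3,0) S=150.3357: V=(p*·348.4900+(1−p*)·279.2700)/1.14=273.8876; Δ=(348.4900−279.2700)/(204.4566−141.3156)=1.0963; B=V−Δ·S=109.0781
Node (3,1) S=217.5070: V=(p*·276.7800+(1−p*)·348.4900)/1.14=275.7389; Δ=(276.7800−348.4900)/(295.8095−204.4566)=-0.7850; B=V−Δ·S=446.4770
Node (3,2) S=314.6909: V=(p*·284.2100+(1−p*)·276.7800)/1.14=245.8931; Δ=(284.2100−276.7800)/(427.9797−295.8095)=0.0562; B=V−Δ·S=228.2026
Node (3,3) S=455.2975: V=(p*·64.1000+(1−p*)·284.2100)/1.14=157.3647; Δ=(64.1000−284.2100)/(619.2046−427.9797)=-1.1511; B=V−Δ·S=681.4361
Node (2,0) S=159.9316: V=(p*·275.7389+(1−p*)·273.8876)/1.14=241.0256; Δ=(275.7389−273.8876)/(217.5070−150.3357)=0.0276; B=V−Δ·S=236.6178
Node (2,1) S=231.3904: V=(p*·245.8931+(1−p*)·275.7389)/1.14=229.4093; Δ=(245.8931−275.7389)/(314.6909−217.5070)=-0.3071; B=V−Δ·S=300.4709
Node (2,2) S=334.7776: V=(p*·157.3647+(1−p*)·245.8931)/1.14=178.7164; Δ=(157.3647−245.8931)/(455.2975−314.6909)=-0.6296; B=V−Δ·S=389.4983
Node (1,0) S=170.1400: V=(p*·229.4093+(1−p*)·241.0256)/1.14=206.5737; Δ=(229.4093−241.0256)/(231.3904−159.9316)=-0.1626; B=V−Δ·S=234.2316
Node (1,1) S=246.1600: V=(p*·178.7164+(1−p*)·229.4093)/1.14=180.0612; Δ=(178.7164−229.4093)/(334.7776−231.3904)=-0.4903; B=V−Δ·S=300.7587
Node (0,0) S=181.0000: V=(p*·180.0612+(1−p*)·206.5737)/1.14=170.1305; Δ=(180.0612−206.5737)/(246.1600−170.1400)=-0.3488; B=V−Δ·S=233.2554
Sanity check at the root: Δ(0,0)·S0 + B(0,0) reproduces V0 = 170.1305.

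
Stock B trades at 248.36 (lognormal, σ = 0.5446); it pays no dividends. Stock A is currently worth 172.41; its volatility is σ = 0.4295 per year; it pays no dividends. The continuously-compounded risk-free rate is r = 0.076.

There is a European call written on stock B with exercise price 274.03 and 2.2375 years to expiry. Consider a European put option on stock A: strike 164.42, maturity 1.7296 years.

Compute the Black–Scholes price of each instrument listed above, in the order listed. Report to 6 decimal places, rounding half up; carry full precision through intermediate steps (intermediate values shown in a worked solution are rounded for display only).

price(stock B call K=274.03) = 84.688787
price(stock A put K=164.42) = 22.778687

[stock B call K=274.03]
σ√T = 0.5446·√2.2375 = 0.814628
d₁ = (ln(S/K) + (r+σ²/2)T) / (σ√T) = (ln(248.36/274.03) + (0.076+0.5446²/2)·2.2375) / 0.814628 = (-0.098358 + 0.501859) / 0.814628 = 0.495319
d₂ = d₁ − σ√T = 0.495319 − 0.814628 = -0.319308
e^{−rT} = 0.843623
N(d₁) = 0.689813,  N(d₂) = 0.374746
price = S·N(d₁) − K·e^{−rT}·N(d₂) = 171.321867 − 86.633080 = 84.688787
[stock A put K=164.42]
σ√T = 0.4295·√1.7296 = 0.564854
d₁ = (ln(S/K) + (r+σ²/2)T) / (σ√T) = (ln(172.41/164.42) + (0.076+0.4295²/2)·1.7296) / 0.564854 = (0.047451 + 0.290979) / 0.564854 = 0.599147
d₂ = d₁ − σ√T = 0.599147 − 0.564854 = 0.034294
e^{−rT} = 0.876823
N(−d₁) = 0.274537,  N(−d₂) = 0.486321
price = K·e^{−rT}·N(−d₂) − S·N(−d₁) = 70.111657 − 47.332970 = 22.778687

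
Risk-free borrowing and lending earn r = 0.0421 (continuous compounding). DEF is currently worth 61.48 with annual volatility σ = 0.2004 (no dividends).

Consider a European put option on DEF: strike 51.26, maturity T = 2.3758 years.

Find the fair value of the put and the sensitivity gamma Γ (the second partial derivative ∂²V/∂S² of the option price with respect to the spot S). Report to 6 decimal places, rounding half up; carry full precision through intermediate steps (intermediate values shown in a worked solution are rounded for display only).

price = 1.607486
Γ = 0.011892

σ√T = 0.2004·√2.3758 = 0.308889
d₁ = (ln(S/K) + (r+σ²/2)T) / (σ√T) = (ln(61.48/51.26) + (0.0421+0.2004²/2)·2.3758) / 0.308889 = (0.181801 + 0.147727) / 0.308889 = 1.066818
d₂ = d₁ − σ√T = 1.066818 − 0.308889 = 0.757929
e^{−rT} = 0.904818
N(−d₁) = 0.143027,  N(−d₂) = 0.224247
Put price V = K·e^{−rT}·N(−d₂) − S·N(−d₁) = 10.400781 − 8.793295 = 1.607486
φ(d₁) = (1/√(2π))·e^{−d₁²/2} = 0.225826
Γ = φ(d₁) / (S·σ·√T) = 0.011892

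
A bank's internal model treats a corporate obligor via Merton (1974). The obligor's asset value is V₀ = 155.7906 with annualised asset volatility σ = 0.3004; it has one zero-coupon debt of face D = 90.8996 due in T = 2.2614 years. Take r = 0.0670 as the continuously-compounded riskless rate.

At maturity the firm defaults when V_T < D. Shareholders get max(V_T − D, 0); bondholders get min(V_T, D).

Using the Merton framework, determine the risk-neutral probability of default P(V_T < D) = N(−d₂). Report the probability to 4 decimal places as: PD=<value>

With assets at 155.7906 and a single debt payment of 90.8996 at 2.2614 years:
d₁ = [ln(V₀/D) + (r + σ²/2)T] / (σ√T)
   = [ln(155.7906/90.8996) + (0.0670 + 0.5·0.3004²)·2.2614] / (0.3004·√2.2614)
   = [0.538757 + 0.253548] / 0.451740 = 1.753897
d₂ = d₁ − σ√T = 1.753897 − 0.451740 = 1.302157
risk-neutral PD = N(−d₂) = N(-1.302157) = 0.096431

PD=0.0964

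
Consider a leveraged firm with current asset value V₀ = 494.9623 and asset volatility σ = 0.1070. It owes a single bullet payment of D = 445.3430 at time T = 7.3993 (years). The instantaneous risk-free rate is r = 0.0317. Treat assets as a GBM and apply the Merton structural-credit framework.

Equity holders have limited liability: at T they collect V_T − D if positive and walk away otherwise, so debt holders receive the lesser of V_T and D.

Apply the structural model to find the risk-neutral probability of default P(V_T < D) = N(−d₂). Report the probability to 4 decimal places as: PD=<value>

Apply the equity-as-call identities (strike 445.3430, horizon 7.3993 years):
d₁ = [ln(V₀/D) + (r + σ²/2)T] / (σ√T)
   = [ln(494.9623/445.3430) + (0.0317 + 0.5·0.1070²)·7.3993] / (0.1070·√7.3993)
   = [0.105637 + 0.276915] / 0.291058 = 1.314351
d₂ = d₁ − σ√T = 1.314351 − 0.291058 = 1.023293
risk-neutral PD = N(−d₂) = N(-1.023293) = 0.153085

PD=0.1531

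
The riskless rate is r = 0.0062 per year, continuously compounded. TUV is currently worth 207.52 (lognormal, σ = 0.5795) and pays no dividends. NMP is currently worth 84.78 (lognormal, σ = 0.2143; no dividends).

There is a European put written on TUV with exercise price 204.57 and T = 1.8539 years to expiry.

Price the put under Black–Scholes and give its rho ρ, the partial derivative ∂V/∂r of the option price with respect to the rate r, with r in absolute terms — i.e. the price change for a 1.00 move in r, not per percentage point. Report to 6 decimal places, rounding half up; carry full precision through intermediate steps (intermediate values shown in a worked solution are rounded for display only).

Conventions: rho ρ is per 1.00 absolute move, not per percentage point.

σ√T = 0.5795·√1.8539 = 0.789036
d₁ = (ln(S/K) + (r+σ²/2)T) / (σ√T) = (ln(207.52/204.57) + (0.0062+0.5795²/2)·1.8539) / 0.789036 = (0.014318 + 0.322783) / 0.789036 = 0.427231
d₂ = d₁ − σ√T = 0.427231 − 0.789036 = -0.361805
e^{−rT} = 0.988572
N(−d₁) = 0.334606,  N(−d₂) = 0.641251
Put price V = K·e^{−rT}·N(−d₂) − S·N(−d₁) = 129.681547 − 69.437361 = 60.244186
ρ = −K·T·e^{−rT}·N(−d₂) = -240.416621

price = 60.244186
ρ = -240.416621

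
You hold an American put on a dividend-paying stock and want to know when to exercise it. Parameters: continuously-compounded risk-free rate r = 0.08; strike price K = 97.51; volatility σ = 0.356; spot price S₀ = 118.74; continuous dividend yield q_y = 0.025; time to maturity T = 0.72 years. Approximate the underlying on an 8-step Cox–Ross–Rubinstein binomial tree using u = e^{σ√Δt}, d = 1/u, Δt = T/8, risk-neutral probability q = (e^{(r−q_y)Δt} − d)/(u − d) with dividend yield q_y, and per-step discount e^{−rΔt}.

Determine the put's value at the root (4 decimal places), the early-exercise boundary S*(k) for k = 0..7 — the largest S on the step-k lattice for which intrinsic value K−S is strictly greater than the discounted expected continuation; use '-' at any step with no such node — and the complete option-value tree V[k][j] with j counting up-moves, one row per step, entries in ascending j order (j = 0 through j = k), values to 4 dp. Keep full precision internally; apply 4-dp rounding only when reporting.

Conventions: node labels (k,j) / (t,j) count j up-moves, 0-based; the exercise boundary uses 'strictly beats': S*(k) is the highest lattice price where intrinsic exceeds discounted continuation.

price = 3.9116
boundary = - - - - - 69.6119 77.4580 86.1885
tree:
3.9116
6.1687 1.6796
9.4909 2.8897 0.4770
14.1656 4.8886 0.9047 0.0502
20.3581 8.0923 1.7110 0.1003 0.0000
27.8981 13.0085 3.2249 0.2007 0.0000 0.0000
34.9494 20.0520 6.0554 0.4016 0.0000 0.0000 0.0000
41.2864 27.8981 11.3215 0.8033 0.0000 0.0000 0.0000 0.0000
46.9816 34.9494 20.0520 1.6071 0.0000 0.0000 0.0000 0.0000 0.0000

Δt=0.09000  u=1.11271  d=0.89871  q=0.49651  discount=0.99283
step 8 (expiry): payoffs max(K−S,0) = 46.9816 34.9494 20.0520 1.6071 0.0000 0.0000 0.0000 0.0000 0.0000
step 7: (k=7,j=0): S=56.2236, K−S=41.2864, hold=40.7132 ⇒ V=41.2864 exercise | (k=7,j=1): S=69.6119, K−S=27.8981, hold=27.3550 ⇒ V=27.8981 exercise | (k=7,j=2): S=86.1885, K−S=11.3215, hold=10.8157 ⇒ V=11.3215 exercise | (k=7,j=3): S=106.7123, K−S=0.0000, hold=0.8033 ⇒ V=0.8033 continue | (k=7,j=4): S=132.1234, K−S=0.0000, hold=0.0000 ⇒ V=0.0000 continue | (k=7,j=5): S=163.5856, K−S=0.0000, hold=0.0000 ⇒ V=0.0000 continue | (k=7,j=6): S=202.5398, K−S=0.0000, hold=0.0000 ⇒ V=0.0000 continue | (k=7,j=7): S=250.7700, K−S=0.0000, hold=0.0000 ⇒ V=0.0000 continue  boundary S*=86.1885
step 6: (k=6,j=0): S=62.5606, K−S=34.9494, hold=34.3904 ⇒ V=34.9494 exercise | (k=6,j=1): S=77.4580, K−S=20.0520, hold=19.5265 ⇒ V=20.0520 exercise | (k=6,j=2): S=95.9029, K−S=1.6071, hold=6.0554 ⇒ V=6.0554 continue | (k=6,j=3): S=118.7400, K−S=0.0000, hold=0.4016 ⇒ V=0.4016 continue | (k=6,j=4): S=147.0152, K−S=0.0000, hold=0.0000 ⇒ V=0.0000 continue | (k=6,j=5): S=182.0236, K−S=0.0000, hold=0.0000 ⇒ V=0.0000 continue | (k=6,j=6): S=225.3684, K−S=0.0000, hold=0.0000 ⇒ V=0.0000 continue  boundary S*=77.4580
step 5: (k=5,j=0): S=69.6119, K−S=27.8981, hold=27.3550 ⇒ V=27.8981 exercise | (k=5,j=1): S=86.1885, K−S=11.3215, hold=13.0085 ⇒ V=13.0085 continue | (k=5,j=2): S=106.7123, K−S=0.0000, hold=3.2249 ⇒ V=3.2249 continue | (k=5,j=3): S=132.1234, K−S=0.0000, hold=0.2007 ⇒ V=0.2007 continue | (k=5,j=4): S=163.5856, K−S=0.0000, hold=0.0000 ⇒ V=0.0000 continue | (k=5,j=5): S=202.5398, K−S=0.0000, hold=0.0000 ⇒ V=0.0000 continue  boundary S*=69.6119
step 4: (k=4,j=0): S=77.4580, K−S=20.0520, hold=20.3581 ⇒ V=20.3581 continue | (k=4,j=1): S=95.9029, K−S=1.6071, hold=8.0923 ⇒ V=8.0923 continue | (k=4,j=2): S=118.7400, K−S=0.0000, hold=1.7110 ⇒ V=1.7110 continue | (k=4,j=3): S=147.0152, K−S=0.0000, hold=0.1003 ⇒ V=0.1003 continue | (k=4,j=4): S=182.0236, K−S=0.0000, hold=0.0000 ⇒ V=0.0000 continue  boundary S*=-
step 3: (k=3,j=0): S=86.1885, K−S=11.3215, hold=14.1656 ⇒ V=14.1656 continue | (k=3,j=1): S=106.7123, K−S=0.0000, hold=4.8886 ⇒ V=4.8886 continue | (k=3,j=2): S=132.1234, K−S=0.0000, hold=0.9047 ⇒ V=0.9047 continue | (k=3,j=3): S=163.5856, K−S=0.0000, hold=0.0502 ⇒ V=0.0502 continue  boundary S*=-
step 2: (k=2,j=0): S=95.9029, K−S=1.6071, hold=9.4909 ⇒ V=9.4909 continue | (k=2,j=1): S=118.7400, K−S=0.0000, hold=2.8897 ⇒ V=2.8897 continue | (k=2,j=2): S=147.0152, K−S=0.0000, hold=0.4770 ⇒ V=0.4770 continue  boundary S*=-
step 1: (k=1,j=0): S=106.7123, K−S=0.0000, hold=6.1687 ⇒ V=6.1687 continue | (k=1,j=1): S=132.1234, K−S=0.0000, hold=1.6796 ⇒ V=1.6796 continue  boundary S*=-
step 0: (k=0,j=0): S=118.7400, K−S=0.0000, hold=3.9116 ⇒ V=3.9116 continue  boundary S*=-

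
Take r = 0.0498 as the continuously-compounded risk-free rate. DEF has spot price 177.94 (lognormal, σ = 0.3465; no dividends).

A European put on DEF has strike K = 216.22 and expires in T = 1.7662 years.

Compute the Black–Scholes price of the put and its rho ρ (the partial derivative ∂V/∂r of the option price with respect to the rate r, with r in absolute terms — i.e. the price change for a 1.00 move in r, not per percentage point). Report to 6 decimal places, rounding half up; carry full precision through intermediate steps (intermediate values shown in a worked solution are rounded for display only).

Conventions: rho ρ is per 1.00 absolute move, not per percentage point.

price = 45.168732
ρ = -237.151686

σ√T = 0.3465·√1.7662 = 0.460493
d₁ = (ln(S/K) + (r+σ²/2)T) / (σ√T) = (ln(177.94/216.22) + (0.0498+0.3465²/2)·1.7662) / 0.460493 = (-0.194850 + 0.193984) / 0.460493 = -0.001881
d₂ = d₁ − σ√T = -0.001881 − 0.460493 = -0.462374
e^{−rT} = 0.915800
N(−d₁) = 0.500750,  N(−d₂) = 0.678094
Put price V = K·e^{−rT}·N(−d₂) − S·N(−d₁) = 134.272271 − 89.103539 = 45.168732
ρ = −K·T·e^{−rT}·N(−d₂) = -237.151686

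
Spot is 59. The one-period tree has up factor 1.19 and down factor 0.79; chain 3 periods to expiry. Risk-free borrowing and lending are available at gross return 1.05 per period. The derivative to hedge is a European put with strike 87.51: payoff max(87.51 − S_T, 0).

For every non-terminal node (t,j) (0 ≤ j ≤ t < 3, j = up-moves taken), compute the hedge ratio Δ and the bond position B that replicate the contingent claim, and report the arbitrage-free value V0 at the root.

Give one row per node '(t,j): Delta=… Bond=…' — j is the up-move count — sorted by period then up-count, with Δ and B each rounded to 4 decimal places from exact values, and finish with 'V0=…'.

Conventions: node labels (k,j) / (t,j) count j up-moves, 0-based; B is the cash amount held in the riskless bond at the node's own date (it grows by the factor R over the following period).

No-arbitrage ⇒ martingale measure with p* = (R−d)/(u−d) = 0.6500.
At maturity the claim pays: V(3,0)=58.4207, V(3,1)=43.6919, V(3,2)=21.5056, V(3,3)=0.0000
Node (2,0) S=36.8219: V=(p*·43.6919+(1−p*)·58.4207)/1.05=46.5210; Δ=(43.6919−58.4207)/(43.8181−29.0893)=-1.0000; B=V−Δ·S=83.3429
Node (2,1) S=55.4659: V=(p*·21.5056+(1−p*)·43.6919)/1.05=27.8770; Δ=(21.5056−43.6919)/(66.0044−43.8181)=-1.0000; B=V−Δ·S=83.3429
Node (2,2) S=83.5499: V=(p*·0.0000+(1−p*)·21.5056)/1.05=7.1685; Δ=(0.0000−21.5056)/(99.4244−66.0044)=-0.6435; B=V−Δ·S=60.9325
Node (1,0) S=46.6100: V=(p*·27.8770+(1−p*)·46.5210)/1.05=32.7641; Δ=(27.8770−46.5210)/(55.4659−36.8219)=-1.0000; B=V−Δ·S=79.3741
Node (1,1) S=70.2100: V=(p*·7.1685+(1−p*)·27.8770)/1.05=13.7300; Δ=(7.1685−27.8770)/(83.5499−55.4659)=-0.7374; B=V−Δ·S=65.5011
Node (0,0) S=59.0000: V=(p*·13.7300+(1−p*)·32.7641)/1.05=19.4209; Δ=(13.7300−32.7641)/(70.2100−46.6100)=-0.8065; B=V−Δ·S=67.0063
Sanity check at the root: Δ(0,0)·S0 + B(0,0) reproduces V0 = 19.4209.

(0,0): Delta=-0.8065 Bond=67.0063
(1,0): Delta=-1.0000 Bond=79.3741
(1,1): Delta=-0.7374 Bond=65.5011
(2,0): Delta=-1.0000 Bond=83.3429
(2,1): Delta=-1.0000 Bond=83.3429
(2,2): Delta=-0.6435 Bond=60.9325
V0=19.4209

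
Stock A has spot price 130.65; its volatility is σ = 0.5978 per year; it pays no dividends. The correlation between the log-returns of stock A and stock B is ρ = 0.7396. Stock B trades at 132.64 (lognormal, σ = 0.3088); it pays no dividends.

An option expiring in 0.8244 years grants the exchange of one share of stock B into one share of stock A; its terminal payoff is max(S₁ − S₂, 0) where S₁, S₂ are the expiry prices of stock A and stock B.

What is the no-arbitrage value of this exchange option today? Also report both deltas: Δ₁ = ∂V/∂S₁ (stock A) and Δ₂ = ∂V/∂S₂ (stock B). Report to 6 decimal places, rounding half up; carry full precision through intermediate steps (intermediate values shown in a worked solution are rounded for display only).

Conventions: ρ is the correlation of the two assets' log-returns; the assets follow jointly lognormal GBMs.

exchange price = 19.108307
Δ1 = 0.560859
Δ2 = -0.408383

σ_eff = √(σ₁² + σ₂² − 2ρσ₁σ₂) = √(0.5978² + 0.3088² − 2·0.7396·0.5978·0.3088) = 0.423864
d₁ = (ln(S₁/S₂) + (q₂ − q₁ + σ_eff²/2)T) / (σ_eff√T) = (ln(130.65/132.64) + (0.0 − 0.0 + 0.089831)·0.8244) / 0.384854 = 0.153148
d₂ = d₁ − σ_eff√T = 0.153148 − 0.384854 = -0.231706
N(d₁) = 0.560859,  N(d₂) = 0.408383
V = S₁·e^{−q₁T}·N(d₁) − S₂·e^{−q₂T}·N(d₂) = 73.276252 − 54.167945 = 19.108307
Key observation: r never enters — measured in units of stock B, the claim is a call on S₁/S₂ struck at 1, so only the dividend yields and σ_eff matter.
Δ₁ = e^{−q₁T}·N(d₁) = 0.560859;  Δ₂ = −e^{−q₂T}·N(d₂) = -0.408383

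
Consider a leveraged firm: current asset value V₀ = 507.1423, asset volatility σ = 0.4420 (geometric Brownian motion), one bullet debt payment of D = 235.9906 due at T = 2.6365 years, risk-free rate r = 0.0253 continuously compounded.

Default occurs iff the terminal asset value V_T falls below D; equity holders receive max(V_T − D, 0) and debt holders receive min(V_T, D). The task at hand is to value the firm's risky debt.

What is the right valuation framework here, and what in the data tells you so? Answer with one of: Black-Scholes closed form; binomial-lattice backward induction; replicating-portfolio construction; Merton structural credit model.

Key observation: assets follow a GBM and default happens iff V_T < 235.9906; valuing claims on that split (equity as a call, risky debt as the residual) is the structural model's definition.

framework: Merton structural credit model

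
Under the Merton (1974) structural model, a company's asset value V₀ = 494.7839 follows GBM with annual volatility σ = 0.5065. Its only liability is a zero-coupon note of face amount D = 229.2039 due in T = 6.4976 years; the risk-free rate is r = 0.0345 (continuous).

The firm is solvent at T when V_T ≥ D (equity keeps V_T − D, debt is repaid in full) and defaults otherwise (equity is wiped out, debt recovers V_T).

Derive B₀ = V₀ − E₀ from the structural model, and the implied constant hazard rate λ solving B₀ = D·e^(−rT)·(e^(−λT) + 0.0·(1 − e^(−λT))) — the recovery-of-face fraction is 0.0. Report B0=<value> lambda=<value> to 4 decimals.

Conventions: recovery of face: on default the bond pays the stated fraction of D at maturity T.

B0=139.4771 lambda=0.0419

Equity is a call on the firm's assets struck at D = 229.2039:
d₁ = [ln(V₀/D) + (r + σ²/2)T] / (σ√T)
   = [ln(494.7839/229.2039) + (0.0345 + 0.5·0.5065²)·6.4976] / (0.5065·√6.4976)
   = [0.769509 + 1.057622] / 1.291088 = 1.415187
d₂ = d₁ − σ√T = 1.415187 − 1.291088 = 0.124098
N(d₁) = 0.921493,  N(d₂) = 0.549381,  e^(−rT) = 0.799182
E₀ = V₀·N(d₁) − D·e^(−rT)·N(d₂)
   = 494.7839·0.921493 − 229.2039·0.799182·0.549381 = 355.306750
B₀ = V₀ − E₀ = 494.7839 − 355.306750 = 139.477150
e^(−λT) = (B₀·e^(rT)/D − 0)/(1 − 0) = (139.4771·1.251280/229.2039 − 0)/1 = 0.76143964
λ = −ln(0.76143964)/6.4976 = 0.041945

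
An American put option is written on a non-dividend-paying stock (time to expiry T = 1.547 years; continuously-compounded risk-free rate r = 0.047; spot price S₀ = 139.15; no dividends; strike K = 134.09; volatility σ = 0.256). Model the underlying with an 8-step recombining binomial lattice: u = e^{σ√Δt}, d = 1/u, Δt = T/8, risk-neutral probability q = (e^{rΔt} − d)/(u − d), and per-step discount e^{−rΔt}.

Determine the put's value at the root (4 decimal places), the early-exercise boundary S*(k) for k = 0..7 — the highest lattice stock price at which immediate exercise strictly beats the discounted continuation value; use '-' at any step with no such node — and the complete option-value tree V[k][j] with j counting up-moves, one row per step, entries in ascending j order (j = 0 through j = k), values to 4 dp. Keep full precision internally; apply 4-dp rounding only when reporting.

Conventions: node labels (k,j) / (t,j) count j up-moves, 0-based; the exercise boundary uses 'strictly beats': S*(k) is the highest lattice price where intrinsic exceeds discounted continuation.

price = 11.2371
boundary = - - - 99.2686 88.6995 99.2686 111.0970 99.2686
tree:
11.2371
16.9425 6.0070
24.7423 9.8206 2.4843
34.8214 15.5900 4.5044 0.6059
45.3905 23.8523 8.0039 1.2538 0.0000
54.8343 34.8214 13.8371 2.5946 0.0000 0.0000
63.2726 45.3905 22.9930 5.3693 0.0000 0.0000 0.0000
70.8124 54.8343 34.8214 11.1111 0.0000 0.0000 0.0000 0.0000
77.5496 63.2726 45.3905 22.9930 0.0000 0.0000 0.0000 0.0000 0.0000

Δt=0.19337, u=1.11916, d=0.89353, q=0.51235, disc=e^(-rΔt)=0.99095
k=8 terminal: V=max(K-S,0) → 77.5496 63.2726 45.3905 22.9930 0.0000 0.0000 0.0000 0.0000 0.0000
k=7: j=0 S=63.2776 intr=70.8124 cont=69.5993 V=70.8124[EX]; j=1 S=79.2557 intr=54.8343 cont=53.6211 V=54.8343[EX]; j=2 S=99.2686 intr=34.8214 cont=33.6083 V=34.8214[EX]; j=3 S=124.3348 intr=9.7552 cont=11.1111 V=11.1111[hold]; j=4 S=155.7305 intr=0.0000 cont=0.0000 V=0.0000[hold]; j=5 S=195.0539 intr=0.0000 cont=0.0000 V=0.0000[hold]; j=6 S=244.3069 intr=0.0000 cont=0.0000 V=0.0000[hold]; j=7 S=305.9967 intr=0.0000 cont=0.0000 V=0.0000[hold]  S*(7)=99.2686
k=6: j=0 S=70.8174 intr=63.2726 cont=62.0594 V=63.2726[EX]; j=1 S=88.6995 intr=45.3905 cont=44.1773 V=45.3905[EX]; j=2 S=111.0970 intr=22.9930 cont=22.4683 V=22.9930[EX]; j=3 S=139.1500 intr=0.0000 cont=5.3693 V=5.3693[hold]; j=4 S=174.2867 intr=0.0000 cont=0.0000 V=0.0000[hold]; j=5 S=218.2957 intr=0.0000 cont=0.0000 V=0.0000[hold]; j=6 S=273.4174 intr=0.0000 cont=0.0000 V=0.0000[hold]  S*(6)=111.0970
k=5: j=0 S=79.2557 intr=54.8343 cont=53.6211 V=54.8343[EX]; j=1 S=99.2686 intr=34.8214 cont=33.6083 V=34.8214[EX]; j=2 S=124.3348 intr=9.7552 cont=13.8371 V=13.8371[hold]; j=3 S=155.7305 intr=0.0000 cont=2.5946 V=2.5946[hold]; j=4 S=195.0539 intr=0.0000 cont=0.0000 V=0.0000[hold]; j=5 S=244.3069 intr=0.0000 cont=0.0000 V=0.0000[hold]  S*(5)=99.2686
k=4: j=0 S=88.6995 intr=45.3905 cont=44.1773 V=45.3905[EX]; j=1 S=111.0970 intr=22.9930 cont=23.8523 V=23.8523[hold]; j=2 S=139.1500 intr=0.0000 cont=8.0039 V=8.0039[hold]; j=3 S=174.2867 intr=0.0000 cont=1.2538 V=1.2538[hold]; j=4 S=218.2957 intr=0.0000 cont=0.0000 V=0.0000[hold]  S*(4)=88.6995
k=3: j=0 S=99.2686 intr=34.8214 cont=34.0445 V=34.8214[EX]; j=1 S=124.3348 intr=9.7552 cont=15.5900 V=15.5900[hold]; j=2 S=155.7305 intr=0.0000 cont=4.5044 V=4.5044[hold]; j=3 S=195.0539 intr=0.0000 cont=0.6059 V=0.6059[hold]  S*(3)=99.2686
k=2: j=0 S=111.0970 intr=22.9930 cont=24.7423 V=24.7423[hold]; j=1 S=139.1500 intr=0.0000 cont=9.8206 V=9.8206[hold]; j=2 S=174.2867 intr=0.0000 cont=2.4843 V=2.4843[hold]  S*(2)=-
k=1: j=0 S=124.3348 intr=9.7552 cont=16.9425 V=16.9425[hold]; j=1 S=155.7305 intr=0.0000 cont=6.0070 V=6.0070[hold]  S*(1)=-
k=0: j=0 S=139.1500 intr=0.0000 cont=11.2371 V=11.2371[hold]  S*(0)=-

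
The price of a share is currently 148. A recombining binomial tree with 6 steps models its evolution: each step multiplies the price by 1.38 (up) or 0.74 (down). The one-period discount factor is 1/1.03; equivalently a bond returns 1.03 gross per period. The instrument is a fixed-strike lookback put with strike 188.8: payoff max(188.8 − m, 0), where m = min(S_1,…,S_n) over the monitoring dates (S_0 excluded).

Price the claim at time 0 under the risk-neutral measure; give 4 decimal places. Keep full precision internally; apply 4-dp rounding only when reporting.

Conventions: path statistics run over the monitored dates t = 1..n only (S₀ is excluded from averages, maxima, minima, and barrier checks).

price = 74.0305

Under the martingale measure an up-move has probability p* = 0.4531; value the claim as the probability-weighted average of per-path payoffs, discounted 6 periods at R = 1.03.
Enumerate all 2^6 = 64 price paths (U = up ×1.38, D = down ×0.74); each path with k up-moves has probability p*^k·(1−p*)^(6−k).
DDDDDD: m=24.3026, payoff=164.4974, prob=0.026750
UDDDDD: m=45.3210, payoff=143.4790, prob=0.022165
DUDDDD: m=45.3210, payoff=143.4790, prob=0.022165
UUDDDD: m=84.5175, payoff=104.2825, prob=0.018365
DDUDDD: m=45.3210, payoff=143.4790, prob=0.022165
UDUDDD: m=84.5175, payoff=104.2825, prob=0.018365
DUUDDD: m=84.5175, payoff=104.2825, prob=0.018365
UUUDDD: m=157.6138, payoff=31.1862, prob=0.015217
DDDUDD: m=45.3210, payoff=143.4790, prob=0.022165
UDDUDD: m=84.5175, payoff=104.2825, prob=0.018365
DUDUDD: m=84.5175, payoff=104.2825, prob=0.018365
UUDUDD: m=157.6138, payoff=31.1862, prob=0.015217
DDUUDD: m=81.0448, payoff=107.7552, prob=0.018365
UDUUDD: m=151.1376, payoff=37.6624, prob=0.015217
DUUUDD: m=109.5200, payoff=79.2800, prob=0.015217
UUUUDD: m=204.2400, payoff=0.0000, prob=0.012608
DDDDUD: m=44.3801, payoff=144.4199, prob=0.022165
UDDDUD: m=82.7629, payoff=106.0371, prob=0.018365
DUDDUD: m=82.7629, payoff=106.0371, prob=0.018365
UUDDUD: m=154.3417, payoff=34.4583, prob=0.015217
DDUDUD: m=81.0448, payoff=107.7552, prob=0.018365
UDUDUD: m=151.1376, payoff=37.6624, prob=0.015217
DUUDUD: m=109.5200, payoff=79.2800, prob=0.015217
UUUDUD: m=204.2400, payoff=0.0000, prob=0.012608
DDDUUD: m=59.9732, payoff=128.8268, prob=0.018365
UDDUUD: m=111.8418, payoff=76.9582, prob=0.015217
DUDUUD: m=109.5200, payoff=79.2800, prob=0.015217
UUDUUD: m=204.2400, payoff=0.0000, prob=0.012608
DDUUUD: m=81.0448, payoff=107.7552, prob=0.015217
UDUUUD: m=151.1376, payoff=37.6624, prob=0.012608
DUUUUD: m=109.5200, payoff=79.2800, prob=0.012608
UUUUUD: m=204.2400, payoff=0.0000, prob=0.010447
DDDDDU: m=32.8413, payoff=155.9587, prob=0.022165
UDDDDU: m=61.2446, payoff=127.5554, prob=0.018365
DUDDDU: m=61.2446, payoff=127.5554, prob=0.018365
UUDDDU: m=114.2129, payoff=74.5871, prob=0.015217
DDUDDU: m=61.2446, payoff=127.5554, prob=0.018365
UDUDDU: m=114.2129, payoff=74.5871, prob=0.015217
DUUDDU: m=109.5200, payoff=79.2800, prob=0.015217
UUUDDU: m=204.2400, payoff=0.0000, prob=0.012608
DDDUDU: m=59.9732, payoff=128.8268, prob=0.018365
UDDUDU: m=111.8418, payoff=76.9582, prob=0.015217
DUDUDU: m=109.5200, payoff=79.2800, prob=0.015217
UUDUDU: m=204.2400, payoff=0.0000, prob=0.012608
DDUUDU: m=81.0448, payoff=107.7552, prob=0.015217
UDUUDU: m=151.1376, payoff=37.6624, prob=0.012608
DUUUDU: m=109.5200, payoff=79.2800, prob=0.012608
UUUUDU: m=204.2400, payoff=0.0000, prob=0.010447
DDDDUU: m=44.3801, payoff=144.4199, prob=0.018365
UDDDUU: m=82.7629, payoff=106.0371, prob=0.015217
DUDDUU: m=82.7629, payoff=106.0371, prob=0.015217
UUDDUU: m=154.3417, payoff=34.4583, prob=0.012608
DDUDUU: m=81.0448, payoff=107.7552, prob=0.015217
UDUDUU: m=151.1376, payoff=37.6624, prob=0.012608
DUUDUU: m=109.5200, payoff=79.2800, prob=0.012608
UUUDUU: m=204.2400, payoff=0.0000, prob=0.010447
DDDUUU: m=59.9732, payoff=128.8268, prob=0.015217
UDDUUU: m=111.8418, payoff=76.9582, prob=0.012608
DUDUUU: m=109.5200, payoff=79.2800, prob=0.012608
UUDUUU: m=204.2400, payoff=0.0000, prob=0.010447
DDUUUU: m=81.0448, payoff=107.7552, prob=0.012608
UDUUUU: m=151.1376, payoff=37.6624, prob=0.010447
DUUUUU: m=109.5200, payoff=79.2800, prob=0.010447
UUUUUU: m=204.2400, payoff=0.0000, prob=0.008656
Price = Σ prob·payoff / R^6 = 88.396248 / 1.194052 = 74.0305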